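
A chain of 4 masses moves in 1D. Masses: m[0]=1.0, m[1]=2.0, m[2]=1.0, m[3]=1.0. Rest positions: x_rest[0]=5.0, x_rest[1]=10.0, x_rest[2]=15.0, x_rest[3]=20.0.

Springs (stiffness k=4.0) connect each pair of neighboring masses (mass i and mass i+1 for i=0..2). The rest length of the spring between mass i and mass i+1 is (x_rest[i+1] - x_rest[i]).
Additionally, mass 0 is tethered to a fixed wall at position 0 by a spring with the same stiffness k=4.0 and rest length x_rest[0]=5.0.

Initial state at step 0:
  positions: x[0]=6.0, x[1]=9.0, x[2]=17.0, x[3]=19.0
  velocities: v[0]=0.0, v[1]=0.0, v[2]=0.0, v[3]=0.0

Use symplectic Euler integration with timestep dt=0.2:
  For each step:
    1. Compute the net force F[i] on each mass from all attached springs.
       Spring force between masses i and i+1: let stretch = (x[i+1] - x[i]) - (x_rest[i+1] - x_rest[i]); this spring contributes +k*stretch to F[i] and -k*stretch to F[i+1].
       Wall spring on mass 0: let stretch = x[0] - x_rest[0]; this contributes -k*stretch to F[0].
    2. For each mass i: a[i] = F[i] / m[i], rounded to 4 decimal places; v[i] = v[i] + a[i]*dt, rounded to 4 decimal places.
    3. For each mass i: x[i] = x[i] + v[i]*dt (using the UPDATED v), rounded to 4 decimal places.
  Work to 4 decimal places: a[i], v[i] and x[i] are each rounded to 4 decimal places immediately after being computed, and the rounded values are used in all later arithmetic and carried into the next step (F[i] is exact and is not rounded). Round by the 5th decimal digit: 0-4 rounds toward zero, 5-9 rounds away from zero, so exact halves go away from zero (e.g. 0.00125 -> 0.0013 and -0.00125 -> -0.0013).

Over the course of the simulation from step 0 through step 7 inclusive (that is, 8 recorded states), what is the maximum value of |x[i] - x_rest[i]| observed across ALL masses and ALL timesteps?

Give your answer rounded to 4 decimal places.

Answer: 2.2450

Derivation:
Step 0: x=[6.0000 9.0000 17.0000 19.0000] v=[0.0000 0.0000 0.0000 0.0000]
Step 1: x=[5.5200 9.4000 16.0400 19.4800] v=[-2.4000 2.0000 -4.8000 2.4000]
Step 2: x=[4.7776 10.0208 14.5680 20.2096] v=[-3.7120 3.1040 -7.3600 3.6480]
Step 3: x=[4.1097 10.5859 13.2711 20.8365] v=[-3.3395 2.8256 -6.4845 3.1347]
Step 4: x=[3.8204 10.8477 12.7550 21.0530] v=[-1.4463 1.3092 -2.5803 1.0824]
Step 5: x=[4.0442 10.6999 13.2615 20.7418] v=[1.1192 -0.7388 2.5323 -1.5560]
Step 6: x=[4.6859 10.2246 14.5550 20.0338] v=[3.2084 -2.3764 6.4673 -3.5402]
Step 7: x=[5.4640 9.6527 16.0322 19.2492] v=[3.8906 -2.8597 7.3860 -3.9232]
Max displacement = 2.2450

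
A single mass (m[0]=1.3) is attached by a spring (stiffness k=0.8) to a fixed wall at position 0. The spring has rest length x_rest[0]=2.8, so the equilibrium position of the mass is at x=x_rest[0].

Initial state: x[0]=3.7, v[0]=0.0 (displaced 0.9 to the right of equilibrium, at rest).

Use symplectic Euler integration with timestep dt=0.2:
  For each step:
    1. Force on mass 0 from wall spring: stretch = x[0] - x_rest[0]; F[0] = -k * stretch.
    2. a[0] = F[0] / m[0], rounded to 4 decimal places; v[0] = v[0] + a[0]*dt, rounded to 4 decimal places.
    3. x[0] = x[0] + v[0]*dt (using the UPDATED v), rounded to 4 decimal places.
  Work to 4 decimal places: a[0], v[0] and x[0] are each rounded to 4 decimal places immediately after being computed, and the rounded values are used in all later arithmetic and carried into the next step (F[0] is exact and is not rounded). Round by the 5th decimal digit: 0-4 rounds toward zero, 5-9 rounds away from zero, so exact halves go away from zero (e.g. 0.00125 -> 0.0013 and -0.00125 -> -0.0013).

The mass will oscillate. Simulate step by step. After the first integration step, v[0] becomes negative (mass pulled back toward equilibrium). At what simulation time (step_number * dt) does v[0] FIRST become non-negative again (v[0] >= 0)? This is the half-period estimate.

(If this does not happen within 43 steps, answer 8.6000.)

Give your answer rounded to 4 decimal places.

Step 0: x=[3.7000] v=[0.0000]
Step 1: x=[3.6778] v=[-0.1108]
Step 2: x=[3.6340] v=[-0.2188]
Step 3: x=[3.5697] v=[-0.3214]
Step 4: x=[3.4865] v=[-0.4161]
Step 5: x=[3.3864] v=[-0.5006]
Step 6: x=[3.2718] v=[-0.5728]
Step 7: x=[3.1456] v=[-0.6309]
Step 8: x=[3.0109] v=[-0.6734]
Step 9: x=[2.8710] v=[-0.6994]
Step 10: x=[2.7294] v=[-0.7081]
Step 11: x=[2.5895] v=[-0.6994]
Step 12: x=[2.4548] v=[-0.6735]
Step 13: x=[2.3286] v=[-0.6310]
Step 14: x=[2.2140] v=[-0.5730]
Step 15: x=[2.1138] v=[-0.5009]
Step 16: x=[2.0305] v=[-0.4164]
Step 17: x=[1.9662] v=[-0.3217]
Step 18: x=[1.9224] v=[-0.2191]
Step 19: x=[1.9002] v=[-0.1111]
Step 20: x=[1.9001] v=[-0.0004]
Step 21: x=[1.9222] v=[0.1104]
First v>=0 after going negative at step 21, time=4.2000

Answer: 4.2000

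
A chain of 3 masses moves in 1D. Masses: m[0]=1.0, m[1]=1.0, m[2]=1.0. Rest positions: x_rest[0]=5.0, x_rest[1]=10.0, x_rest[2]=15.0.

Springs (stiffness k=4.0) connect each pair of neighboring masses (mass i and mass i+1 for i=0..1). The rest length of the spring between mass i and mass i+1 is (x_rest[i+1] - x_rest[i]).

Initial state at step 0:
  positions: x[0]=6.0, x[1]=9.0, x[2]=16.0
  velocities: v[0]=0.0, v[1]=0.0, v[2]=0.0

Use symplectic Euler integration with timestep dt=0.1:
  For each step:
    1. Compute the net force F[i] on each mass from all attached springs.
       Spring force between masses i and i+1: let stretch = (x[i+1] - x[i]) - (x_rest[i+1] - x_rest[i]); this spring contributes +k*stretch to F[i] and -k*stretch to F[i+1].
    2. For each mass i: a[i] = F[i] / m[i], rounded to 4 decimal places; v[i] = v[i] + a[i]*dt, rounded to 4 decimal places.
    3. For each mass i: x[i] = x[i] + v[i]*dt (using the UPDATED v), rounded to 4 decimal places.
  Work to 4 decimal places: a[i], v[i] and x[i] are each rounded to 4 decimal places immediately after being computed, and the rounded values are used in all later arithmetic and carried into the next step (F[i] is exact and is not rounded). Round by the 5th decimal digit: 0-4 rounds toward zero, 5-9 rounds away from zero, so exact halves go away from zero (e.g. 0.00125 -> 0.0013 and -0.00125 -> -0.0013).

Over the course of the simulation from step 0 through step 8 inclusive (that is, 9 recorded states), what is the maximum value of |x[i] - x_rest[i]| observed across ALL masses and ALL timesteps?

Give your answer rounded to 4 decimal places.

Step 0: x=[6.0000 9.0000 16.0000] v=[0.0000 0.0000 0.0000]
Step 1: x=[5.9200 9.1600 15.9200] v=[-0.8000 1.6000 -0.8000]
Step 2: x=[5.7696 9.4608 15.7696] v=[-1.5040 3.0080 -1.5040]
Step 3: x=[5.5669 9.8663 15.5669] v=[-2.0275 4.0550 -2.0275]
Step 4: x=[5.3361 10.3279 15.3361] v=[-2.3077 4.6155 -2.3077]
Step 5: x=[5.1050 10.7901 15.1050] v=[-2.3110 4.6221 -2.3110]
Step 6: x=[4.9013 11.1975 14.9013] v=[-2.0370 4.0740 -2.0370]
Step 7: x=[4.7495 11.5012 14.7495] v=[-1.5185 3.0370 -1.5185]
Step 8: x=[4.6677 11.6648 14.6677] v=[-0.8178 1.6356 -0.8178]
Max displacement = 1.6648

Answer: 1.6648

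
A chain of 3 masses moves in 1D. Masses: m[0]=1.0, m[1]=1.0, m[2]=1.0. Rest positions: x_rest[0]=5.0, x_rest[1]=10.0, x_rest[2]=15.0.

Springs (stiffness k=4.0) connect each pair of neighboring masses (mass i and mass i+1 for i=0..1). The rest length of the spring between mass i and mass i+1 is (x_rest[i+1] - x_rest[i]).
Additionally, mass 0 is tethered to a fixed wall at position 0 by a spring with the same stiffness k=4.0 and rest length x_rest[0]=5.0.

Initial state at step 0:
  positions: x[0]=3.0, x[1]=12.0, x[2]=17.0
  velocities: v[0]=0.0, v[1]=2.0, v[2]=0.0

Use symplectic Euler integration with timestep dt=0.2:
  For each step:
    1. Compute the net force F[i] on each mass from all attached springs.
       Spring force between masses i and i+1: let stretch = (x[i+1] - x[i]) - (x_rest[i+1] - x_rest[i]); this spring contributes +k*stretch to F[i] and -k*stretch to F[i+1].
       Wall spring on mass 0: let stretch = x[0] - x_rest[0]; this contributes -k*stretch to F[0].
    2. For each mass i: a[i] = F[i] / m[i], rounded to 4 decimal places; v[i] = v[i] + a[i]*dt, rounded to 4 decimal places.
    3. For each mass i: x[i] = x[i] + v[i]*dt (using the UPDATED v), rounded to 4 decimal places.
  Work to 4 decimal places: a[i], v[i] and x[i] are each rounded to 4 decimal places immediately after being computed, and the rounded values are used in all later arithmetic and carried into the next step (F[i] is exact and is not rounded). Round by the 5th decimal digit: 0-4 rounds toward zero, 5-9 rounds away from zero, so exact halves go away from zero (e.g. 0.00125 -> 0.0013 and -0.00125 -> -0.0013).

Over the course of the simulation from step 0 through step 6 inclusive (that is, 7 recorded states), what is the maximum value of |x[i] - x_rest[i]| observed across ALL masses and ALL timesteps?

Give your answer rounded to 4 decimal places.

Answer: 3.1511

Derivation:
Step 0: x=[3.0000 12.0000 17.0000] v=[0.0000 2.0000 0.0000]
Step 1: x=[3.9600 11.7600 17.0000] v=[4.8000 -1.2000 0.0000]
Step 2: x=[5.5344 11.1104 16.9616] v=[7.8720 -3.2480 -0.1920]
Step 3: x=[7.1155 10.5048 16.7870] v=[7.9053 -3.0278 -0.8730]
Step 4: x=[8.1004 10.3621 16.4072] v=[4.9243 -0.7135 -1.8988]
Step 5: x=[8.1511 10.8247 15.8602] v=[0.2533 2.3132 -2.7349]
Step 6: x=[7.3254 11.6652 15.3075] v=[-4.1287 4.2027 -2.7633]
Max displacement = 3.1511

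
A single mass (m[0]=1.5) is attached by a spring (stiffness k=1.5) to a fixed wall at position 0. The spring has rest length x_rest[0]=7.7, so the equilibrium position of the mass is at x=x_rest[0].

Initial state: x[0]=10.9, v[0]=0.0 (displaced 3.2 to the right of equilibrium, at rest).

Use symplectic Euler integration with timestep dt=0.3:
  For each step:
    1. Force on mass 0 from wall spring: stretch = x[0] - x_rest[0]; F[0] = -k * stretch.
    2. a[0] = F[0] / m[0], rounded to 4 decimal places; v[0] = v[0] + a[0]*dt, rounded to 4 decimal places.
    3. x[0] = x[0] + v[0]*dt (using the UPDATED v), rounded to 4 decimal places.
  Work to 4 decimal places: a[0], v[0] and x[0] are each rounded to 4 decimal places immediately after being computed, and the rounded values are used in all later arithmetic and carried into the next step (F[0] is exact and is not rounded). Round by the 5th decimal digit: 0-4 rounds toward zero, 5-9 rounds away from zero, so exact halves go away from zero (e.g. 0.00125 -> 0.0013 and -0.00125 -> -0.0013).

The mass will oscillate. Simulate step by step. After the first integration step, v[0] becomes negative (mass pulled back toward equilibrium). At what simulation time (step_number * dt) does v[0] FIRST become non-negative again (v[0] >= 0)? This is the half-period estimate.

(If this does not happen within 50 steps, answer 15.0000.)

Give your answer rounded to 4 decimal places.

Answer: 3.3000

Derivation:
Step 0: x=[10.9000] v=[0.0000]
Step 1: x=[10.6120] v=[-0.9600]
Step 2: x=[10.0619] v=[-1.8336]
Step 3: x=[9.2992] v=[-2.5422]
Step 4: x=[8.3926] v=[-3.0220]
Step 5: x=[7.4237] v=[-3.2298]
Step 6: x=[6.4796] v=[-3.1469]
Step 7: x=[5.6454] v=[-2.7808]
Step 8: x=[4.9961] v=[-2.1644]
Step 9: x=[4.5901] v=[-1.3532]
Step 10: x=[4.4640] v=[-0.4202]
Step 11: x=[4.6292] v=[0.5506]
First v>=0 after going negative at step 11, time=3.3000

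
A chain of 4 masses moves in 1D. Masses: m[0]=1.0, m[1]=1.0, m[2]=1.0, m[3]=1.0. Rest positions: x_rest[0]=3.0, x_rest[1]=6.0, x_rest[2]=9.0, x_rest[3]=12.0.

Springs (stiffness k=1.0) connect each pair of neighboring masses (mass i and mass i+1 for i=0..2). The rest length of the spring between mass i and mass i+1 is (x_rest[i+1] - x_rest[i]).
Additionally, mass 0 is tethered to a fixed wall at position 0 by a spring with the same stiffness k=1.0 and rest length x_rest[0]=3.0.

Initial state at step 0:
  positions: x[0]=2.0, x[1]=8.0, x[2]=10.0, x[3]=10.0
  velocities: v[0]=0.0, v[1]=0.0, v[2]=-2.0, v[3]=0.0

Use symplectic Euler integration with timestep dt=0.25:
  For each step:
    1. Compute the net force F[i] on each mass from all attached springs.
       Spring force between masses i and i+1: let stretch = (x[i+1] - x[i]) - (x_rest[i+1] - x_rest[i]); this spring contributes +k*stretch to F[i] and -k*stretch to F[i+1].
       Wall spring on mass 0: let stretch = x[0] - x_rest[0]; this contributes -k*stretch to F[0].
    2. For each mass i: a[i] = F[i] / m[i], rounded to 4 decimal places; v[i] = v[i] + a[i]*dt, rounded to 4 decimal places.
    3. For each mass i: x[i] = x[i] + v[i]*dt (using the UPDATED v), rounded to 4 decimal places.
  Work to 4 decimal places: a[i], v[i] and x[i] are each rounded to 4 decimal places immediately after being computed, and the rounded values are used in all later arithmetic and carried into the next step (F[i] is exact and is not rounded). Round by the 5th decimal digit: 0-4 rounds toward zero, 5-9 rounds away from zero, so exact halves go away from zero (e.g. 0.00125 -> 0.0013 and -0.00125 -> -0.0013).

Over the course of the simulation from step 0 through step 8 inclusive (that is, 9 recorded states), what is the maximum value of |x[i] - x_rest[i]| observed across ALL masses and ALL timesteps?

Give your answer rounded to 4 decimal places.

Answer: 2.6318

Derivation:
Step 0: x=[2.0000 8.0000 10.0000 10.0000] v=[0.0000 0.0000 -2.0000 0.0000]
Step 1: x=[2.2500 7.7500 9.3750 10.1875] v=[1.0000 -1.0000 -2.5000 0.7500]
Step 2: x=[2.7031 7.2578 8.6992 10.5117] v=[1.8125 -1.9688 -2.7031 1.2969]
Step 3: x=[3.2720 6.5710 8.0466 10.9102] v=[2.2754 -2.7471 -2.6103 1.5938]
Step 4: x=[3.8426 5.7703 7.4808 11.3172] v=[2.2822 -3.2030 -2.2633 1.6279]
Step 5: x=[4.2935 4.9560 7.0479 11.6719] v=[1.8035 -3.2573 -1.7318 1.4188]
Step 6: x=[4.5175 4.2310 6.7732 11.9251] v=[0.8958 -2.9000 -1.0988 1.0128]
Step 7: x=[4.4412 3.6828 6.6616 12.0438] v=[-0.3052 -2.1928 -0.4464 0.4748]
Step 8: x=[4.0399 3.3682 6.7002 12.0136] v=[-1.6051 -1.2585 0.1545 -0.1208]
Max displacement = 2.6318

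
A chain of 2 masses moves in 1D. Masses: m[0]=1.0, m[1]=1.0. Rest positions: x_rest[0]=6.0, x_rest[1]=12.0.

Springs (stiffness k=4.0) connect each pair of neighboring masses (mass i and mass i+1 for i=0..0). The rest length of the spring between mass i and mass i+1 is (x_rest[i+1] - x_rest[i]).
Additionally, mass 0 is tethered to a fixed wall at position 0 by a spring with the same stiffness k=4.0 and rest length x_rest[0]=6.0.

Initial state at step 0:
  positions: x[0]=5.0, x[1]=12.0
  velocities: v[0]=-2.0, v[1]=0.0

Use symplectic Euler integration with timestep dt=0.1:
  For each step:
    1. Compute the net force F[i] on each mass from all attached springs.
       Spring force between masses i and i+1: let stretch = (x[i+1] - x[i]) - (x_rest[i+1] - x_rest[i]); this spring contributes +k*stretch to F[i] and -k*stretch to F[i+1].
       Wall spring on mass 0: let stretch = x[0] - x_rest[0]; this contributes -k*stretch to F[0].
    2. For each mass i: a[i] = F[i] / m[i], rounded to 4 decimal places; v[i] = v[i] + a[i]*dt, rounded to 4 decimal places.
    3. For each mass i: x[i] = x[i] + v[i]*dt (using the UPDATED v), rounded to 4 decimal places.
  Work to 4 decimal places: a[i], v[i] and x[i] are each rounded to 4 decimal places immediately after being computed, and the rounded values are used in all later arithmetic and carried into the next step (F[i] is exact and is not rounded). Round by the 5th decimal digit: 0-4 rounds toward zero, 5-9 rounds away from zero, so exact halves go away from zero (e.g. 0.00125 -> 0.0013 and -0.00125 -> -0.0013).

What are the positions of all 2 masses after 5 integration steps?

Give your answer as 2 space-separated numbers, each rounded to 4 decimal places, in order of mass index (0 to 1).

Step 0: x=[5.0000 12.0000] v=[-2.0000 0.0000]
Step 1: x=[4.8800 11.9600] v=[-1.2000 -0.4000]
Step 2: x=[4.8480 11.8768] v=[-0.3200 -0.8320]
Step 3: x=[4.9032 11.7525] v=[0.5523 -1.2435]
Step 4: x=[5.0363 11.5942] v=[1.3307 -1.5832]
Step 5: x=[5.2302 11.4136] v=[1.9393 -1.8064]

Answer: 5.2302 11.4136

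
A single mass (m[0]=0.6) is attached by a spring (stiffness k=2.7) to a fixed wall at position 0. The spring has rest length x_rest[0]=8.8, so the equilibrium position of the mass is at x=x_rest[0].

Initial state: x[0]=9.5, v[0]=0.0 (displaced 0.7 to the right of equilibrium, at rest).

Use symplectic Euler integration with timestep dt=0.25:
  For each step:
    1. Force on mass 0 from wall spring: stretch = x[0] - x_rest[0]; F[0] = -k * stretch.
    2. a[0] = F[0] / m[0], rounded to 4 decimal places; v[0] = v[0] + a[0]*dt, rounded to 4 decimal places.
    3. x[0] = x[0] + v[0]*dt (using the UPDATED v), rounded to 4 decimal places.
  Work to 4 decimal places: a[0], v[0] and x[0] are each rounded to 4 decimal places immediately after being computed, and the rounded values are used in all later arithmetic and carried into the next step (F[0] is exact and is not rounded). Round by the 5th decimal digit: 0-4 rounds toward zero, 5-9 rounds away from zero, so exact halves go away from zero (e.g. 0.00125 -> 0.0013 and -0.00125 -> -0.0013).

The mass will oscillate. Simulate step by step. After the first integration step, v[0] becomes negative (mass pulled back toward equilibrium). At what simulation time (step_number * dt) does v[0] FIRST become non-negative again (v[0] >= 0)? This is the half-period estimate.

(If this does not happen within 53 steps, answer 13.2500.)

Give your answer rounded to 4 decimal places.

Answer: 1.5000

Derivation:
Step 0: x=[9.5000] v=[0.0000]
Step 1: x=[9.3031] v=[-0.7875]
Step 2: x=[8.9647] v=[-1.3535]
Step 3: x=[8.5800] v=[-1.5388]
Step 4: x=[8.2572] v=[-1.2913]
Step 5: x=[8.0870] v=[-0.6807]
Step 6: x=[8.1174] v=[0.1214]
First v>=0 after going negative at step 6, time=1.5000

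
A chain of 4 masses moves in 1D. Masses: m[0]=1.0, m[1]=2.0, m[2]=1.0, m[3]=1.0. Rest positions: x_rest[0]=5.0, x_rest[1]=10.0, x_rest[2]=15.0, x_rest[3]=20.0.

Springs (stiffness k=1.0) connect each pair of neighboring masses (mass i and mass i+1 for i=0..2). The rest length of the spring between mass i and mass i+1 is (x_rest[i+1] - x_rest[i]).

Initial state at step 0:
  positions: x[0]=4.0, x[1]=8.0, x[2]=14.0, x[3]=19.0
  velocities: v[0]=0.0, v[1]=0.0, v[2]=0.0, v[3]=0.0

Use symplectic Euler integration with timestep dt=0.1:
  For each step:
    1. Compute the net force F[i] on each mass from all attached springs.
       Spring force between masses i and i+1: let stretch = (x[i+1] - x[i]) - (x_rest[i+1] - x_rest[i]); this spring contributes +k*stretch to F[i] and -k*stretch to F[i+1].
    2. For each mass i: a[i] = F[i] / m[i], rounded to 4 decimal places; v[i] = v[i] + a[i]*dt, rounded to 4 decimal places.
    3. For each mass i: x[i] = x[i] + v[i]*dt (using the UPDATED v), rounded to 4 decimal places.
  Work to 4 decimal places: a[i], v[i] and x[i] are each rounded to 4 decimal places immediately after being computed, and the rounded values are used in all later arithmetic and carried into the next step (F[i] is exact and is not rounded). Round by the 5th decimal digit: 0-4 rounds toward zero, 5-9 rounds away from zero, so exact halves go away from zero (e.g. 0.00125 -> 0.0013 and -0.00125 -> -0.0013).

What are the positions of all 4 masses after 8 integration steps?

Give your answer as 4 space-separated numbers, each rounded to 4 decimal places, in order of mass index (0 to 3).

Step 0: x=[4.0000 8.0000 14.0000 19.0000] v=[0.0000 0.0000 0.0000 0.0000]
Step 1: x=[3.9900 8.0100 13.9900 19.0000] v=[-0.1000 0.1000 -0.1000 0.0000]
Step 2: x=[3.9702 8.0298 13.9703 18.9999] v=[-0.1980 0.1980 -0.1970 -0.0010]
Step 3: x=[3.9410 8.0590 13.9415 18.9995] v=[-0.2920 0.2921 -0.2881 -0.0040]
Step 4: x=[3.9030 8.0970 13.9044 18.9985] v=[-0.3802 0.3803 -0.3706 -0.0098]
Step 5: x=[3.8569 8.1431 13.8602 18.9966] v=[-0.4608 0.4610 -0.4419 -0.0192]
Step 6: x=[3.8037 8.1964 13.8102 18.9933] v=[-0.5322 0.5326 -0.5000 -0.0328]
Step 7: x=[3.7444 8.2558 13.7559 18.9882] v=[-0.5929 0.5937 -0.5431 -0.0511]
Step 8: x=[3.6802 8.3201 13.6989 18.9808] v=[-0.6418 0.6431 -0.5699 -0.0743]

Answer: 3.6802 8.3201 13.6989 18.9808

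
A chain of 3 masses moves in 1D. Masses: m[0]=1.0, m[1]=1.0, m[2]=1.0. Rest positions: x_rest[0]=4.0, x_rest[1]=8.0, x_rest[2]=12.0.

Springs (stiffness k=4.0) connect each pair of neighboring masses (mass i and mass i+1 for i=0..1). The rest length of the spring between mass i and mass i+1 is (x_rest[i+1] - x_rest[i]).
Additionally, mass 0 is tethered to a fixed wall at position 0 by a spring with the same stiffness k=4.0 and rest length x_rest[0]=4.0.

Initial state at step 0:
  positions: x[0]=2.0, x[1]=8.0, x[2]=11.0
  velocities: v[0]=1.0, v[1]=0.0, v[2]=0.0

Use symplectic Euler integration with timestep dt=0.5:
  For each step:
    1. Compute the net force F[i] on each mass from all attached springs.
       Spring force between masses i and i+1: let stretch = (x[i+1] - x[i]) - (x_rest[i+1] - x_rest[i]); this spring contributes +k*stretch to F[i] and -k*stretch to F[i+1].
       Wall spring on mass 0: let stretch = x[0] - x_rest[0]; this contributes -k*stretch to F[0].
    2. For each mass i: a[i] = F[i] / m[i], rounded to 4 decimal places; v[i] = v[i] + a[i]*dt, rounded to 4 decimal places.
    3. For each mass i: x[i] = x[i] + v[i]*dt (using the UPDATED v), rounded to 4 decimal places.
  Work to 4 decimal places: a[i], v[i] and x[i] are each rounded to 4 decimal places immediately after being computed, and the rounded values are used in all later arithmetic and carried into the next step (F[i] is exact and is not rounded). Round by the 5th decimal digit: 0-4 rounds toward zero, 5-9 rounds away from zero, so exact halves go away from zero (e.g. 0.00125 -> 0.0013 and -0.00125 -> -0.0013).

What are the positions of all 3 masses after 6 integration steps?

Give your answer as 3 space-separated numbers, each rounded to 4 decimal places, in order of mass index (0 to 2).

Answer: 6.5000 8.0000 13.0000

Derivation:
Step 0: x=[2.0000 8.0000 11.0000] v=[1.0000 0.0000 0.0000]
Step 1: x=[6.5000 5.0000 12.0000] v=[9.0000 -6.0000 2.0000]
Step 2: x=[3.0000 10.5000 10.0000] v=[-7.0000 11.0000 -4.0000]
Step 3: x=[4.0000 8.0000 12.5000] v=[2.0000 -5.0000 5.0000]
Step 4: x=[5.0000 6.0000 14.5000] v=[2.0000 -4.0000 4.0000]
Step 5: x=[2.0000 11.5000 12.0000] v=[-6.0000 11.0000 -5.0000]
Step 6: x=[6.5000 8.0000 13.0000] v=[9.0000 -7.0000 2.0000]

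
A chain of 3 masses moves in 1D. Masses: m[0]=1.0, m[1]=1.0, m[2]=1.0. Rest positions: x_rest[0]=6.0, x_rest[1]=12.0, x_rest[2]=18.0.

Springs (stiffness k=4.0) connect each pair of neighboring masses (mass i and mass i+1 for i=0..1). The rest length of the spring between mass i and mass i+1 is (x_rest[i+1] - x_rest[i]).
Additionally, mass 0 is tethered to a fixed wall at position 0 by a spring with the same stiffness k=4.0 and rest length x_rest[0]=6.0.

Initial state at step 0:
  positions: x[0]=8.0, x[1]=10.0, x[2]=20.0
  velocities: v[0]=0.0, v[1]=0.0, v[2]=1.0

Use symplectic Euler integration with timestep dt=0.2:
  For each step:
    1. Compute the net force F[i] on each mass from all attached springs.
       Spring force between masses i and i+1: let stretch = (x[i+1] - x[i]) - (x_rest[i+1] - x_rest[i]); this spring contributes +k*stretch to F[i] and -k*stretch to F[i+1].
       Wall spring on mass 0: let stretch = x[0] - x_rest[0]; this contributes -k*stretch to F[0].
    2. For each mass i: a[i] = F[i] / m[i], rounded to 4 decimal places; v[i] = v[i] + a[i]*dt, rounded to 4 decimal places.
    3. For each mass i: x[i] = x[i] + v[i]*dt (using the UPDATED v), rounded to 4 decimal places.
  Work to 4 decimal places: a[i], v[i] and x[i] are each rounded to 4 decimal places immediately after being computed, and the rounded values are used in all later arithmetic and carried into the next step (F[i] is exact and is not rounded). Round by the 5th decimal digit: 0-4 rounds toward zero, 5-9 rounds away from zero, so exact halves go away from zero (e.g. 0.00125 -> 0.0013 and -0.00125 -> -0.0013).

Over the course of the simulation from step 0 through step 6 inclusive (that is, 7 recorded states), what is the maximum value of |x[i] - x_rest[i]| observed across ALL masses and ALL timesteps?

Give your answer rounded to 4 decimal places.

Step 0: x=[8.0000 10.0000 20.0000] v=[0.0000 0.0000 1.0000]
Step 1: x=[7.0400 11.2800 19.5600] v=[-4.8000 6.4000 -2.2000]
Step 2: x=[5.6320 13.2064 18.7552] v=[-7.0400 9.6320 -4.0240]
Step 3: x=[4.5348 14.8087 18.0226] v=[-5.4861 8.0115 -3.6630]
Step 4: x=[4.3558 15.2814 17.7358] v=[-0.8948 2.3635 -1.4341]
Step 5: x=[5.2280 14.3987 18.0163] v=[4.3610 -4.4135 1.4024]
Step 6: x=[6.7310 12.6275 18.6780] v=[7.5152 -8.8560 3.3083]
Max displacement = 3.2814

Answer: 3.2814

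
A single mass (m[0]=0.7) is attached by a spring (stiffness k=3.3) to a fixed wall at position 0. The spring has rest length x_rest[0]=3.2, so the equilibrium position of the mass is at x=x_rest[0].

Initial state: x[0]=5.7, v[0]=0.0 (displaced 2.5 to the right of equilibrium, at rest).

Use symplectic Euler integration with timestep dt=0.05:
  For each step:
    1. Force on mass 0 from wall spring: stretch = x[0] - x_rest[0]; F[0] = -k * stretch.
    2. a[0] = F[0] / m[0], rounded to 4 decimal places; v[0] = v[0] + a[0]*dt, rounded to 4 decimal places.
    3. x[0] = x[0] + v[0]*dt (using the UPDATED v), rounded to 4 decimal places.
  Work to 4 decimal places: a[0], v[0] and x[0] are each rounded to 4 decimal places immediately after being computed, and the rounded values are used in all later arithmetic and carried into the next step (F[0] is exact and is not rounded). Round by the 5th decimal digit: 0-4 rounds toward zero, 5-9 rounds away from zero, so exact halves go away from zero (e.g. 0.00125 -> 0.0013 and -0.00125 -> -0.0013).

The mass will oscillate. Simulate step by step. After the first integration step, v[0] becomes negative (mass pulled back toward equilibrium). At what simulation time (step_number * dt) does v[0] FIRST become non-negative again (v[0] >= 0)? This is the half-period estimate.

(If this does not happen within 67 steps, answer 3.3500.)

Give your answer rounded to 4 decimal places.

Step 0: x=[5.7000] v=[0.0000]
Step 1: x=[5.6705] v=[-0.5893]
Step 2: x=[5.6119] v=[-1.1716]
Step 3: x=[5.5249] v=[-1.7401]
Step 4: x=[5.4105] v=[-2.2881]
Step 5: x=[5.2700] v=[-2.8091]
Step 6: x=[5.1052] v=[-3.2970]
Step 7: x=[4.9179] v=[-3.7461]
Step 8: x=[4.7104] v=[-4.1510]
Step 9: x=[4.4851] v=[-4.5070]
Step 10: x=[4.2446] v=[-4.8099]
Step 11: x=[3.9918] v=[-5.0561]
Step 12: x=[3.7297] v=[-5.2427]
Step 13: x=[3.4613] v=[-5.3676]
Step 14: x=[3.1898] v=[-5.4292]
Step 15: x=[2.9185] v=[-5.4268]
Step 16: x=[2.6505] v=[-5.3604]
Step 17: x=[2.3890] v=[-5.2309]
Step 18: x=[2.1370] v=[-5.0397]
Step 19: x=[1.8975] v=[-4.7891]
Step 20: x=[1.6734] v=[-4.4821]
Step 21: x=[1.4673] v=[-4.1223]
Step 22: x=[1.2816] v=[-3.7139]
Step 23: x=[1.1185] v=[-3.2617]
Step 24: x=[0.9799] v=[-2.7711]
Step 25: x=[0.8675] v=[-2.2478]
Step 26: x=[0.7826] v=[-1.6980]
Step 27: x=[0.7262] v=[-1.1282]
Step 28: x=[0.6989] v=[-0.5451]
Step 29: x=[0.7011] v=[0.0444]
First v>=0 after going negative at step 29, time=1.4500

Answer: 1.4500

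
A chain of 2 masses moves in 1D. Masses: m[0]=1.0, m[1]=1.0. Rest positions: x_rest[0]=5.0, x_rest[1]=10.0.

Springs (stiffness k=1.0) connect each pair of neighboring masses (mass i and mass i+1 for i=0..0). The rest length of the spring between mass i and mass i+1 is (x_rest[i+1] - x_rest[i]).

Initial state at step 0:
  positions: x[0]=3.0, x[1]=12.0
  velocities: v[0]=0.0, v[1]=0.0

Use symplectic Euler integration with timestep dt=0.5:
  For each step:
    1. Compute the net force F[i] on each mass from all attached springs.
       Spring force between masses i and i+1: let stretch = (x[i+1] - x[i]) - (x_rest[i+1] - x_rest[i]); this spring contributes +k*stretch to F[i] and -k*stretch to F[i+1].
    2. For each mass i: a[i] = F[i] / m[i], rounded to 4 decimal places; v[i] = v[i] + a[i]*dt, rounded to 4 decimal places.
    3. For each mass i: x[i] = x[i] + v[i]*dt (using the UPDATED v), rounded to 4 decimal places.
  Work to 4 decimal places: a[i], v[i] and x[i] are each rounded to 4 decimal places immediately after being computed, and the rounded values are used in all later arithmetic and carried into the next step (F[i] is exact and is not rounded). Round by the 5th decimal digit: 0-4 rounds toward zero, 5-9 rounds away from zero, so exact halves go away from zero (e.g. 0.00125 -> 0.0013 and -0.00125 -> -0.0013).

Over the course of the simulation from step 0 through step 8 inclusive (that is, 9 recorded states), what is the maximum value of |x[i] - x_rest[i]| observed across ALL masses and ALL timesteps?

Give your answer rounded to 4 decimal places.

Answer: 2.1250

Derivation:
Step 0: x=[3.0000 12.0000] v=[0.0000 0.0000]
Step 1: x=[4.0000 11.0000] v=[2.0000 -2.0000]
Step 2: x=[5.5000 9.5000] v=[3.0000 -3.0000]
Step 3: x=[6.7500 8.2500] v=[2.5000 -2.5000]
Step 4: x=[7.1250 7.8750] v=[0.7500 -0.7500]
Step 5: x=[6.4375 8.5625] v=[-1.3750 1.3750]
Step 6: x=[5.0313 9.9688] v=[-2.8125 2.8125]
Step 7: x=[3.6094 11.3907] v=[-2.8438 2.8438]
Step 8: x=[2.8828 12.1173] v=[-1.4532 1.4532]
Max displacement = 2.1250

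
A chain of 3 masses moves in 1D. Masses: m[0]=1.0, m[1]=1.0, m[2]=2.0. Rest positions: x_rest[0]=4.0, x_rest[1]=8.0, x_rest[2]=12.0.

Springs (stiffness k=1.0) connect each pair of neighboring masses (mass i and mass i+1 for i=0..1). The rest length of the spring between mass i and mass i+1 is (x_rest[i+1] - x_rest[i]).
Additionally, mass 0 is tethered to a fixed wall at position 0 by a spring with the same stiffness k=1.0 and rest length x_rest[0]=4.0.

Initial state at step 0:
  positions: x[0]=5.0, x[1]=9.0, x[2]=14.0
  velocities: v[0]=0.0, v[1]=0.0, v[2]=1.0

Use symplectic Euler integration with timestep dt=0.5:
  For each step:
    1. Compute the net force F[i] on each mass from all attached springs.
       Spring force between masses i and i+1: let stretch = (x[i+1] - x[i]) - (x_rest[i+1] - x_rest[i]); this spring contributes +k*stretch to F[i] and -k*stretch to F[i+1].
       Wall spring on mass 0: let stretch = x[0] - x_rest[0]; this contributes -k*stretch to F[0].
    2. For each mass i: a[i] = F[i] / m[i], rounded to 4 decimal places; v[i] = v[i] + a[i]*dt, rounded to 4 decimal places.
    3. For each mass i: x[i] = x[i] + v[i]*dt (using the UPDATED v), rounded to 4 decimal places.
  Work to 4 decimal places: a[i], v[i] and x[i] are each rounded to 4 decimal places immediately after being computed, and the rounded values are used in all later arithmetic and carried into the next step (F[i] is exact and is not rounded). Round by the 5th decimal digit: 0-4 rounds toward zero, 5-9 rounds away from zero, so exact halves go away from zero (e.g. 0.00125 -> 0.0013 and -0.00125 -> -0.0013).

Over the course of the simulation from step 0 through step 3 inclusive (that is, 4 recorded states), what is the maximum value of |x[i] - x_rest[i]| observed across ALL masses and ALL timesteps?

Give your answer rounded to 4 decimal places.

Answer: 2.7247

Derivation:
Step 0: x=[5.0000 9.0000 14.0000] v=[0.0000 0.0000 1.0000]
Step 1: x=[4.7500 9.2500 14.3750] v=[-0.5000 0.5000 0.7500]
Step 2: x=[4.4375 9.6563 14.6094] v=[-0.6250 0.8125 0.4688]
Step 3: x=[4.3203 9.9962 14.7247] v=[-0.2344 0.6797 0.2305]
Max displacement = 2.7247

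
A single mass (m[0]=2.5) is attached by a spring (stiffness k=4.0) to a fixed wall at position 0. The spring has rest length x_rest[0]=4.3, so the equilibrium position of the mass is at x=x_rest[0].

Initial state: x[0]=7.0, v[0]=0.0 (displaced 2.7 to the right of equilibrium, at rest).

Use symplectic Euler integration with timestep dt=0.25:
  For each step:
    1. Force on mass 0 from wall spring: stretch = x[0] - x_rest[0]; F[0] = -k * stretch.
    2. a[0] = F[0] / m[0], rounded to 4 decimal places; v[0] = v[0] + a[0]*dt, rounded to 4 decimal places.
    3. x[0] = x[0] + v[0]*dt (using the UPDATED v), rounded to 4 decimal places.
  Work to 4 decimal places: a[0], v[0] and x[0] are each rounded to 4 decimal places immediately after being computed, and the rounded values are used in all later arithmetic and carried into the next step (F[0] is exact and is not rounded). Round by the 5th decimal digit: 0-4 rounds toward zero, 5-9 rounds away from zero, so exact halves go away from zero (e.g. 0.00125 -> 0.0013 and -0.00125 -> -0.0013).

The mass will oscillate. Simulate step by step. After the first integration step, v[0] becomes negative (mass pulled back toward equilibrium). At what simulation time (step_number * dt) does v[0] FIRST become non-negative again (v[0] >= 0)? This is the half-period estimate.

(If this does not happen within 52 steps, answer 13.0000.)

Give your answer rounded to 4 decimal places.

Step 0: x=[7.0000] v=[0.0000]
Step 1: x=[6.7300] v=[-1.0800]
Step 2: x=[6.2170] v=[-2.0520]
Step 3: x=[5.5123] v=[-2.8188]
Step 4: x=[4.6864] v=[-3.3037]
Step 5: x=[3.8218] v=[-3.4583]
Step 6: x=[3.0051] v=[-3.2670]
Step 7: x=[2.3178] v=[-2.7491]
Step 8: x=[1.8288] v=[-1.9562]
Step 9: x=[1.5869] v=[-0.9677]
Step 10: x=[1.6163] v=[0.1176]
First v>=0 after going negative at step 10, time=2.5000

Answer: 2.5000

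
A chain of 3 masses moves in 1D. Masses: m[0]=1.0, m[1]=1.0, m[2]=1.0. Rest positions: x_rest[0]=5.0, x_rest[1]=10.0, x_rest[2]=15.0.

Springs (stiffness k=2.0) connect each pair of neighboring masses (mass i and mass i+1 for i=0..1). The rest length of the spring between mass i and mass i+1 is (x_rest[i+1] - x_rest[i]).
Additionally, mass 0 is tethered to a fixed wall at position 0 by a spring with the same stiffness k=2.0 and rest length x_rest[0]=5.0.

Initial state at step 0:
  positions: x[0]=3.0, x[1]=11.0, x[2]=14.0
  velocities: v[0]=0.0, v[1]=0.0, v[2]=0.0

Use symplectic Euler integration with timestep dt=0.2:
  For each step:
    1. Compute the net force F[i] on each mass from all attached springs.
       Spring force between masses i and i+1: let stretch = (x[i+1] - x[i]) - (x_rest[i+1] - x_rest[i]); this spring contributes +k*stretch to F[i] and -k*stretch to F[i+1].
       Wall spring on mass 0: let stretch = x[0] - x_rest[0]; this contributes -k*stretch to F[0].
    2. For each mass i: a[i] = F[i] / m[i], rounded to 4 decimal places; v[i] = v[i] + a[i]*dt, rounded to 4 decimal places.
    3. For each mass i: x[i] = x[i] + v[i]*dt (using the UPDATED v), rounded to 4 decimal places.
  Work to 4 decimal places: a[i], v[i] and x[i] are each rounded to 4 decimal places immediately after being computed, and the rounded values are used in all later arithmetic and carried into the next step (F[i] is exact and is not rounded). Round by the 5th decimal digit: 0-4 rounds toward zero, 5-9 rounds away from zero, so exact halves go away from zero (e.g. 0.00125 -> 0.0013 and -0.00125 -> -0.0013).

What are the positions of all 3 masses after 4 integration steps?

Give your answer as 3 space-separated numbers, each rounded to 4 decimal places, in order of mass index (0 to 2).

Answer: 5.7223 8.4388 15.0107

Derivation:
Step 0: x=[3.0000 11.0000 14.0000] v=[0.0000 0.0000 0.0000]
Step 1: x=[3.4000 10.6000 14.1600] v=[2.0000 -2.0000 0.8000]
Step 2: x=[4.1040 9.9088 14.4352] v=[3.5200 -3.4560 1.3760]
Step 3: x=[4.9441 9.1153 14.7483] v=[4.2003 -3.9674 1.5654]
Step 4: x=[5.7223 8.4388 15.0107] v=[3.8911 -3.3827 1.3122]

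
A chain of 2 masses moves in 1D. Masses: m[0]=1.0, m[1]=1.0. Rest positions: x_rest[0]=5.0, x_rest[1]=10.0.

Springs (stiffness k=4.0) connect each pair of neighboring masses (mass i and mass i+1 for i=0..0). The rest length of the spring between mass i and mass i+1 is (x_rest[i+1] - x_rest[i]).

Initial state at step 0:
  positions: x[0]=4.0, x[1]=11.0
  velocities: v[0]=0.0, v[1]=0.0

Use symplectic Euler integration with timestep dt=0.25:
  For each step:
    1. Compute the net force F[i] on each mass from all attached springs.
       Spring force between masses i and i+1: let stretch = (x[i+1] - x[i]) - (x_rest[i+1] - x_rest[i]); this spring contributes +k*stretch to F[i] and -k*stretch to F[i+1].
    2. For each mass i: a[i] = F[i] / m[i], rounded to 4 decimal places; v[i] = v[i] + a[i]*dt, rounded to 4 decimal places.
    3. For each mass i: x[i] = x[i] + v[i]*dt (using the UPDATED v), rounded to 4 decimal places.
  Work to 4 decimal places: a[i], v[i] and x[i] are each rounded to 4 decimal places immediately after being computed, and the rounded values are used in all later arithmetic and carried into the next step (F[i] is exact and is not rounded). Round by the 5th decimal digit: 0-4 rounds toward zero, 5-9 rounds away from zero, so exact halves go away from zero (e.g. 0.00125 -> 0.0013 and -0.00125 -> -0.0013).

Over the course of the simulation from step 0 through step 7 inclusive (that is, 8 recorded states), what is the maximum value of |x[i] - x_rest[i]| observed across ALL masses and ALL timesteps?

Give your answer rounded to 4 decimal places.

Step 0: x=[4.0000 11.0000] v=[0.0000 0.0000]
Step 1: x=[4.5000 10.5000] v=[2.0000 -2.0000]
Step 2: x=[5.2500 9.7500] v=[3.0000 -3.0000]
Step 3: x=[5.8750 9.1250] v=[2.5000 -2.5000]
Step 4: x=[6.0625 8.9375] v=[0.7500 -0.7500]
Step 5: x=[5.7188 9.2813] v=[-1.3750 1.3750]
Step 6: x=[5.0157 9.9844] v=[-2.8125 2.8125]
Step 7: x=[4.3048 10.6954] v=[-2.8438 2.8438]
Max displacement = 1.0625

Answer: 1.0625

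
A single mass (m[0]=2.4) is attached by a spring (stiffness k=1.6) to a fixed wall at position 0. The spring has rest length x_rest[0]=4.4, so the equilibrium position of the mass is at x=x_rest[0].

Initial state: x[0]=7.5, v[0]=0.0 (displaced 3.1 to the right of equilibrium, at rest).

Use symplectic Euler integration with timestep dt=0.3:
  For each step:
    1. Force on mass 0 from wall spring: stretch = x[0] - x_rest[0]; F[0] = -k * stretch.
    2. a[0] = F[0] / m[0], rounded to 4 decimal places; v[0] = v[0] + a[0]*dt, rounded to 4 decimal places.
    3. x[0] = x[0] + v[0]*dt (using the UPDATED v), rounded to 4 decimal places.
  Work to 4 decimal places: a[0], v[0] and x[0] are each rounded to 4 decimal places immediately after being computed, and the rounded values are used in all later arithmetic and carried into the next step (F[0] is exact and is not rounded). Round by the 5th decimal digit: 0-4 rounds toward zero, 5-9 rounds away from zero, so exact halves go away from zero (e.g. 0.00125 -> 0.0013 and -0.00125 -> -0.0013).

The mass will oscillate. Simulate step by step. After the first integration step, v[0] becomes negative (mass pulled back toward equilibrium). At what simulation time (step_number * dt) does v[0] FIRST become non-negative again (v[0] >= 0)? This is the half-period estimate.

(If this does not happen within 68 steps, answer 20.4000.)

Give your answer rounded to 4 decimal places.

Step 0: x=[7.5000] v=[0.0000]
Step 1: x=[7.3140] v=[-0.6200]
Step 2: x=[6.9532] v=[-1.2028]
Step 3: x=[6.4392] v=[-1.7134]
Step 4: x=[5.8028] v=[-2.1213]
Step 5: x=[5.0822] v=[-2.4019]
Step 6: x=[4.3207] v=[-2.5383]
Step 7: x=[3.5640] v=[-2.5224]
Step 8: x=[2.8574] v=[-2.3552]
Step 9: x=[2.2434] v=[-2.0467]
Step 10: x=[1.7588] v=[-1.6154]
Step 11: x=[1.4326] v=[-1.0872]
Step 12: x=[1.2845] v=[-0.4937]
Step 13: x=[1.3233] v=[0.1294]
First v>=0 after going negative at step 13, time=3.9000

Answer: 3.9000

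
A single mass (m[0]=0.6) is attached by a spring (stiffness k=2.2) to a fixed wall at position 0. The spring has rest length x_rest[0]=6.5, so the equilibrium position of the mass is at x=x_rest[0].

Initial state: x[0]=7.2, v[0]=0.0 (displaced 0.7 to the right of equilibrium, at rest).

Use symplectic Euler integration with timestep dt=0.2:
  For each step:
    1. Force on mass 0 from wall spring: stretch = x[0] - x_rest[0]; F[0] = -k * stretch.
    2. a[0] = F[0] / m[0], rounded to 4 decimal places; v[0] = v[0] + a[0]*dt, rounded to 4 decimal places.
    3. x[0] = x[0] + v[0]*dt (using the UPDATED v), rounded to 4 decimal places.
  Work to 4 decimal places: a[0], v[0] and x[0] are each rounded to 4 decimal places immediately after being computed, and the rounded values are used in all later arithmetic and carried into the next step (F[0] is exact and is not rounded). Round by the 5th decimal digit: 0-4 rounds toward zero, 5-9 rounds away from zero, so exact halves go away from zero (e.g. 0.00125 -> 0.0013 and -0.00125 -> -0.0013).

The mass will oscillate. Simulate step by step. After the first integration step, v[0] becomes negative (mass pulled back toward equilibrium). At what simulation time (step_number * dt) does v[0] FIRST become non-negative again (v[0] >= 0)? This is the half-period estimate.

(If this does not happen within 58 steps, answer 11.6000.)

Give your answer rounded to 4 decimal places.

Step 0: x=[7.2000] v=[0.0000]
Step 1: x=[7.0973] v=[-0.5133]
Step 2: x=[6.9070] v=[-0.9513]
Step 3: x=[6.6570] v=[-1.2498]
Step 4: x=[6.3840] v=[-1.3649]
Step 5: x=[6.1280] v=[-1.2798]
Step 6: x=[5.9266] v=[-1.0070]
Step 7: x=[5.8093] v=[-0.5865]
Step 8: x=[5.7933] v=[-0.0800]
Step 9: x=[5.8809] v=[0.4382]
First v>=0 after going negative at step 9, time=1.8000

Answer: 1.8000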